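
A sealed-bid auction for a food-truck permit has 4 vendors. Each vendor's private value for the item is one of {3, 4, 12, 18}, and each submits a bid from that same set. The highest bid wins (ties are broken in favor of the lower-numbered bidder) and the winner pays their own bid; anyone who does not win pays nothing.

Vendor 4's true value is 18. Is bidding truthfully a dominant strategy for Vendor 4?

No

Consider the case where Vendor 1 bids 3, Vendor 2 bids 3 and Vendor 3 bids 3.
Truthful bid 18: wins, pays 18, utility 18 - 18 = 0.
Bid 4 instead: wins, pays 4, utility 18 - 4 = 14.
Since 14 > 0, bidding 4 is strictly better here, so truthful bidding is not dominant.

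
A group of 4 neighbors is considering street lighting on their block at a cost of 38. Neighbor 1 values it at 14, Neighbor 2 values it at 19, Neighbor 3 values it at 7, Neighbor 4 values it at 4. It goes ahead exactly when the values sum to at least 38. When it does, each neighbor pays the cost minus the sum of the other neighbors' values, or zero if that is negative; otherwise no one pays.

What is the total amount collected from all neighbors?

22

Total value 44 ≥ cost 38, so it is built.
Neighbor 1: others sum to 30; max(0, 38 - 30) = 8.
Neighbor 2: others sum to 25; max(0, 38 - 25) = 13.
Neighbor 3: others sum to 37; max(0, 38 - 37) = 1.
Neighbor 4: others sum to 40; max(0, 38 - 40) = 0.
Total collected = 8 + 13 + 1 + 0 = 22.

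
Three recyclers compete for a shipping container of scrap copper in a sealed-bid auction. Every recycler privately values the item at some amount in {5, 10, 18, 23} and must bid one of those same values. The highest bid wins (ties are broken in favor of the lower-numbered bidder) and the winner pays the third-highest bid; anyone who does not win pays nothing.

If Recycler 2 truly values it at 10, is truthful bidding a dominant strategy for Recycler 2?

Consider the case where Recycler 1 bids 5 and Recycler 3 bids 18.
Truthful bid 10: loses, pays 0, utility 0.
Bid 18 instead: wins, pays 5, utility 10 - 5 = 5.
Since 5 > 0, bidding 18 is strictly better here, so truthful bidding is not dominant.

No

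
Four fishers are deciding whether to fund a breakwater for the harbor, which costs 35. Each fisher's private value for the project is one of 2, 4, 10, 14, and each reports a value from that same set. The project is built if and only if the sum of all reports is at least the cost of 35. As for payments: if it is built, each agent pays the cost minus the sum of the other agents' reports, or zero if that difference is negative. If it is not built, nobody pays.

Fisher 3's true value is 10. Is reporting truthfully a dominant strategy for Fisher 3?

Check each profile of the others' reports and compare truth against every alternative report.
Others report (10, 14, 14): truth gives 10, best alternative gives 10.
Others report (14, 10, 14): truth gives 10, best alternative gives 10.
Others report (14, 14, 10): truth gives 10, best alternative gives 10.
Others report (14, 14, 14): truth gives 10, best alternative gives 10.
Others report (10, 10, 14): truth gives 9, best alternative gives 9.
Others report (10, 14, 10): truth gives 9, best alternative gives 9.
(Remaining 58 profiles checked similarly; truth is weakly best in each.)
In every case the truthful report is at least as good as any alternative, so it is a dominant strategy.

Yes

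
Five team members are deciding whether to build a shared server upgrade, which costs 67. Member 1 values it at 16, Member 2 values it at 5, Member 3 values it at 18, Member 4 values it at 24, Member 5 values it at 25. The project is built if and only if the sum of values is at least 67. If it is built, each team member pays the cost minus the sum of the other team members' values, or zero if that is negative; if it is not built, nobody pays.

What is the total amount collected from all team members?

7

Total value 88 ≥ cost 67, so it is built.
Member 1: others sum to 72; max(0, 67 - 72) = 0.
Member 2: others sum to 83; max(0, 67 - 83) = 0.
Member 3: others sum to 70; max(0, 67 - 70) = 0.
Member 4: others sum to 64; max(0, 67 - 64) = 3.
Member 5: others sum to 63; max(0, 67 - 63) = 4.
Total collected = 0 + 0 + 0 + 3 + 4 = 7.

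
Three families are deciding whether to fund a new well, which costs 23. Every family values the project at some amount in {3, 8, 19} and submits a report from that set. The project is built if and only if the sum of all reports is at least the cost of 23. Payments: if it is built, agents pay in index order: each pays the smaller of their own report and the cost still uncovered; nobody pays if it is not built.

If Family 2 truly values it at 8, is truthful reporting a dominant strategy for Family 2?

Consider the case where Family 1 reports 3 and Family 3 reports 19.
Truthful report 8: project built, pays 8, utility 8 - 8 = 0.
Report 3 instead: project built, pays 3, utility 8 - 3 = 5.
Since 5 > 0, reporting 3 is strictly better here, so truthful reporting is not dominant.

No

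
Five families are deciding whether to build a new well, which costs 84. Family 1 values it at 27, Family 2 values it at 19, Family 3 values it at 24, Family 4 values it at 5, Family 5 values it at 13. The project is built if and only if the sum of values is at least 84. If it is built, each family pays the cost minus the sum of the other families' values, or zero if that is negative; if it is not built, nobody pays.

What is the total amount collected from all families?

68

Total value 88 ≥ cost 84, so it is built.
Family 1: others sum to 61; max(0, 84 - 61) = 23.
Family 2: others sum to 69; max(0, 84 - 69) = 15.
Family 3: others sum to 64; max(0, 84 - 64) = 20.
Family 4: others sum to 83; max(0, 84 - 83) = 1.
Family 5: others sum to 75; max(0, 84 - 75) = 9.
Total collected = 23 + 15 + 20 + 1 + 9 = 68.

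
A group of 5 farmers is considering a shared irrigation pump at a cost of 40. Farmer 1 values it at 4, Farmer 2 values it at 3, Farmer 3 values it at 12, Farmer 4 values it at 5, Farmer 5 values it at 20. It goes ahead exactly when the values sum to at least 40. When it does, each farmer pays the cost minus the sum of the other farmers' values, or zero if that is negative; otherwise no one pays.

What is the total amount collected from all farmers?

25

Total value 44 ≥ cost 40, so it is built.
Farmer 1: others sum to 40; max(0, 40 - 40) = 0.
Farmer 2: others sum to 41; max(0, 40 - 41) = 0.
Farmer 3: others sum to 32; max(0, 40 - 32) = 8.
Farmer 4: others sum to 39; max(0, 40 - 39) = 1.
Farmer 5: others sum to 24; max(0, 40 - 24) = 16.
Total collected = 0 + 0 + 8 + 1 + 16 = 25.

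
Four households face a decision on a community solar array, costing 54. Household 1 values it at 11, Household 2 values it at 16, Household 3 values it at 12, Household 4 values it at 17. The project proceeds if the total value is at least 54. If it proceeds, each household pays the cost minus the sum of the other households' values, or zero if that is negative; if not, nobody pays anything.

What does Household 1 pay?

9

Total value 56 ≥ cost 54, so the project is built.
The other households' values sum to 45.
Cost minus that sum is 54 - 45 = 9.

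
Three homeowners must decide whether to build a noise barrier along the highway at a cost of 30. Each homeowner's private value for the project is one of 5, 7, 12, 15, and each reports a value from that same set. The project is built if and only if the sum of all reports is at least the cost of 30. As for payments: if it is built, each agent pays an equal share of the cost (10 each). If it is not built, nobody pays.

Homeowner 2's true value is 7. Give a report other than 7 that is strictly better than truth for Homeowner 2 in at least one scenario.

5

Suppose Homeowner 1 reports 12 and Homeowner 3 reports 12.
Report 7: project built, pays 10, utility 7 - 10 = -3.
Report 5: project not built, utility 0.
So reporting 5 beats truth here (0 > -3).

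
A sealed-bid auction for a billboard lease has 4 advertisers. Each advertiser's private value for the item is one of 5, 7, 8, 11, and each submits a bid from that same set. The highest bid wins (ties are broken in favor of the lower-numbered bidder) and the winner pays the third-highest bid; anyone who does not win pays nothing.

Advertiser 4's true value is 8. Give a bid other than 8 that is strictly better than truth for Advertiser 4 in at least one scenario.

Suppose Advertiser 1 bids 5, Advertiser 2 bids 5 and Advertiser 3 bids 8.
Bid 8: loses, pays 0, utility 0.
Bid 11: wins, pays 5, utility 8 - 5 = 3.
So bidding 11 beats truth here (3 > 0).

11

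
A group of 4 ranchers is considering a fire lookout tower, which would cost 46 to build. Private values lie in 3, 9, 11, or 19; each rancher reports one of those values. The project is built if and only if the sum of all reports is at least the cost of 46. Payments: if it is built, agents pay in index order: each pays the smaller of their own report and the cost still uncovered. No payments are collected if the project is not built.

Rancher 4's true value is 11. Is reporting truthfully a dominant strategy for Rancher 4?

Check each profile of the others' reports and compare truth against every alternative report.
Others report (9, 19, 19): truth gives 11, best alternative gives 11.
Others report (11, 19, 19): truth gives 11, best alternative gives 11.
Others report (19, 9, 19): truth gives 11, best alternative gives 11.
Others report (19, 11, 19): truth gives 11, best alternative gives 11.
Others report (19, 19, 9): truth gives 11, best alternative gives 11.
Others report (19, 19, 11): truth gives 11, best alternative gives 11.
(Remaining 58 profiles checked similarly; truth is weakly best in each.)
In every case the truthful report is at least as good as any alternative, so it is a dominant strategy.

Yes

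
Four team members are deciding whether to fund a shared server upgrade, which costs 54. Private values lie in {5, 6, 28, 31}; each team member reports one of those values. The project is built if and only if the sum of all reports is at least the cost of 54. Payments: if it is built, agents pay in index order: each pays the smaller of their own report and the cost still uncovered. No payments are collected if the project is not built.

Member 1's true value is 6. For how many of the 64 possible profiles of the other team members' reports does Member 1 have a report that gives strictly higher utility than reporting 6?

32

Others report (5, 28, 28): truth gives 0; report 5 gives 1 > 0. Violating.
Others report (5, 28, 31): truth gives 0; report 5 gives 1 > 0. Violating.
Others report (5, 31, 28): truth gives 0; report 5 gives 1 > 0. Violating.
Others report (5, 31, 31): truth gives 0; report 5 gives 1 > 0. Violating.
Others report (5, 5, 5): truth gives 0; no alternative beats it.
Others report (5, 5, 6): truth gives 0; no alternative beats it.
(Checking all 64 profiles: 32 have a profitable deviation, 32 do not.)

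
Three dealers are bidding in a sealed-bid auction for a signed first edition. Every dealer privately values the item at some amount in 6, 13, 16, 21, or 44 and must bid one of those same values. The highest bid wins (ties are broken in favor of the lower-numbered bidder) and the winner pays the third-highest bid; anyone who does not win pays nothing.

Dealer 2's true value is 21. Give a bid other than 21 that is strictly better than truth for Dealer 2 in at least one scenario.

44

Suppose Dealer 1 bids 6 and Dealer 3 bids 44.
Bid 21: loses, pays 0, utility 0.
Bid 44: wins, pays 6, utility 21 - 6 = 15.
So bidding 44 beats truth here (15 > 0).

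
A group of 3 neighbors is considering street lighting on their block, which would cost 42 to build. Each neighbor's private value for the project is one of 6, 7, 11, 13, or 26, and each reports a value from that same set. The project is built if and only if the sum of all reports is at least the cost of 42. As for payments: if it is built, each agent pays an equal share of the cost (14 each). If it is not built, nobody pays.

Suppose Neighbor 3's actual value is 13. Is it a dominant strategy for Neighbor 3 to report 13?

Consider the case where Neighbor 1 reports 6 and Neighbor 2 reports 26.
Truthful report 13: project built, pays 14, utility 13 - 14 = -1.
Report 6 instead: project not built, utility 0.
Since 0 > -1, reporting 6 is strictly better here, so truthful reporting is not dominant.

No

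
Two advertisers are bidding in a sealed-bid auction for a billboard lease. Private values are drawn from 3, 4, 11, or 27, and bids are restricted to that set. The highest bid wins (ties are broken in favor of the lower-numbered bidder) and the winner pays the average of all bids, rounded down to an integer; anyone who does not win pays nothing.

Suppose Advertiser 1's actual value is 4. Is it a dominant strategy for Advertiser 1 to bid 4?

Yes

Check each profile of the others' bids and compare truth against every alternative bid.
Others bid (3): truth gives 1, best alternative gives 1.
Others bid (4): truth gives 0, best alternative gives 0.
Others bid (11): truth gives 0, best alternative gives 0.
Others bid (27): truth gives 0, best alternative gives 0.
In every case the truthful bid is at least as good as any alternative, so it is a dominant strategy.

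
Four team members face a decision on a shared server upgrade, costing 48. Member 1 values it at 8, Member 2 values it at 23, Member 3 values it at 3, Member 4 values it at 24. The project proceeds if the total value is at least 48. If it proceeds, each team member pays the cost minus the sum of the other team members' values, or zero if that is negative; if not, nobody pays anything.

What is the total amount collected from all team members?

Total value 58 ≥ cost 48, so it is built.
Member 1: others sum to 50; max(0, 48 - 50) = 0.
Member 2: others sum to 35; max(0, 48 - 35) = 13.
Member 3: others sum to 55; max(0, 48 - 55) = 0.
Member 4: others sum to 34; max(0, 48 - 34) = 14.
Total collected = 0 + 13 + 0 + 14 = 27.

27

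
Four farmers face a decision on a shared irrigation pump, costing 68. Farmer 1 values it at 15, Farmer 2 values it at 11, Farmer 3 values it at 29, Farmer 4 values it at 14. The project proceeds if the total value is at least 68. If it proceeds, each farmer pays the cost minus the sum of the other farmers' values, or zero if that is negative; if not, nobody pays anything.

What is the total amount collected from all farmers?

Total value 69 ≥ cost 68, so it is built.
Farmer 1: others sum to 54; max(0, 68 - 54) = 14.
Farmer 2: others sum to 58; max(0, 68 - 58) = 10.
Farmer 3: others sum to 40; max(0, 68 - 40) = 28.
Farmer 4: others sum to 55; max(0, 68 - 55) = 13.
Total collected = 14 + 10 + 28 + 13 = 65.

65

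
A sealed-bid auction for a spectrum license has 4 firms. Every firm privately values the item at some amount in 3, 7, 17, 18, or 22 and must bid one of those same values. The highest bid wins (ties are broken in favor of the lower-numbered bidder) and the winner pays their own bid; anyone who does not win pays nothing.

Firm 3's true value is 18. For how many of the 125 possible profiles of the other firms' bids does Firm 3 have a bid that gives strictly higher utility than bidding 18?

Others bid (3, 3, 3): truth gives 0; bid 7 gives 11 > 0. Violating.
Others bid (3, 3, 7): truth gives 0; bid 7 gives 11 > 0. Violating.
Others bid (3, 3, 17): truth gives 0; bid 17 gives 1 > 0. Violating.
Others bid (3, 7, 3): truth gives 0; bid 17 gives 1 > 0. Violating.
Others bid (3, 3, 18): truth gives 0; no alternative beats it.
Others bid (3, 3, 22): truth gives 0; no alternative beats it.
(Checking all 125 profiles: 12 have a profitable deviation, 113 do not.)

12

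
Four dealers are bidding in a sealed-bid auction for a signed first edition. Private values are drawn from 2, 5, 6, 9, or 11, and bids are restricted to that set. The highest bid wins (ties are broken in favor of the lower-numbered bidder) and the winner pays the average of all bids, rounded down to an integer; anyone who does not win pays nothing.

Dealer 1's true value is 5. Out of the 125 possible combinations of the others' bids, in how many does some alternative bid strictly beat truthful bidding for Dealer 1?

Others bid (2, 2, 6): truth gives 0; bid 6 gives 1 > 0. Violating.
Others bid (2, 5, 6): truth gives 0; bid 6 gives 1 > 0. Violating.
Others bid (2, 6, 2): truth gives 0; bid 6 gives 1 > 0. Violating.
Others bid (2, 6, 5): truth gives 0; bid 6 gives 1 > 0. Violating.
Others bid (2, 2, 2): truth gives 3; no alternative beats it.
Others bid (2, 2, 5): truth gives 2; no alternative beats it.
(Checking all 125 profiles: 9 have a profitable deviation, 116 do not.)

9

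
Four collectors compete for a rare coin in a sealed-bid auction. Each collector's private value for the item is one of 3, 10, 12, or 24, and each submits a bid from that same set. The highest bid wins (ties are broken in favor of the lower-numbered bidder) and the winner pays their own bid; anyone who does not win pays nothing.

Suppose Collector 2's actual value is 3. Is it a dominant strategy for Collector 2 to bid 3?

Yes

Check each profile of the others' bids and compare truth against every alternative bid.
Others bid (3, 3, 3): truth gives 0, best alternative gives -7.
Others bid (3, 3, 10): truth gives 0, best alternative gives -7.
Others bid (3, 10, 3): truth gives 0, best alternative gives -7.
Others bid (3, 10, 10): truth gives 0, best alternative gives -7.
Others bid (3, 3, 12): truth gives 0, best alternative gives 0.
Others bid (3, 3, 24): truth gives 0, best alternative gives 0.
(Remaining 58 profiles checked similarly; truth is weakly best in each.)
In every case the truthful bid is at least as good as any alternative, so it is a dominant strategy.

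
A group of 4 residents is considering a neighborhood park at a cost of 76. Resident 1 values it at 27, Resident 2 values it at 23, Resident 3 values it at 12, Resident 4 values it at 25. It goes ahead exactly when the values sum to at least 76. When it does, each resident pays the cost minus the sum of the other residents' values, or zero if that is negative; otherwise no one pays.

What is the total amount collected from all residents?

43

Total value 87 ≥ cost 76, so it is built.
Resident 1: others sum to 60; max(0, 76 - 60) = 16.
Resident 2: others sum to 64; max(0, 76 - 64) = 12.
Resident 3: others sum to 75; max(0, 76 - 75) = 1.
Resident 4: others sum to 62; max(0, 76 - 62) = 14.
Total collected = 16 + 12 + 1 + 14 = 43.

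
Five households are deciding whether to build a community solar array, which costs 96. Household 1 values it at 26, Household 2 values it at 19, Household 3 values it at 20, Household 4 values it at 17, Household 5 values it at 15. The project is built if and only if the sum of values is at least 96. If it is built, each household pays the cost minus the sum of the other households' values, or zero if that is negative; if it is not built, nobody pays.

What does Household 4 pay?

16

Total value 97 ≥ cost 96, so the project is built.
The other households' values sum to 80.
Cost minus that sum is 96 - 80 = 16.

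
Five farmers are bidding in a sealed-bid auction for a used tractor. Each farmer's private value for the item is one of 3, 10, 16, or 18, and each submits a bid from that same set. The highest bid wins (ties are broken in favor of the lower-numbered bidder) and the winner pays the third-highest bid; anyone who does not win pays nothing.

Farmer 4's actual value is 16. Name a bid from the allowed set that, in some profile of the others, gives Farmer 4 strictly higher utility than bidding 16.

Suppose Farmer 1 bids 3, Farmer 2 bids 3, Farmer 3 bids 3 and Farmer 5 bids 18.
Bid 16: loses, pays 0, utility 0.
Bid 18: wins, pays 3, utility 16 - 3 = 13.
So bidding 18 beats truth here (13 > 0).

18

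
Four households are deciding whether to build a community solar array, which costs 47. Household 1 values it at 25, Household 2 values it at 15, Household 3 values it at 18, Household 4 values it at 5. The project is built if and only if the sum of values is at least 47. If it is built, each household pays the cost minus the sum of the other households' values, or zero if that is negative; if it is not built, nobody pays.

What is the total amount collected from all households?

Total value 63 ≥ cost 47, so it is built.
Household 1: others sum to 38; max(0, 47 - 38) = 9.
Household 2: others sum to 48; max(0, 47 - 48) = 0.
Household 3: others sum to 45; max(0, 47 - 45) = 2.
Household 4: others sum to 58; max(0, 47 - 58) = 0.
Total collected = 9 + 0 + 2 + 0 = 11.

11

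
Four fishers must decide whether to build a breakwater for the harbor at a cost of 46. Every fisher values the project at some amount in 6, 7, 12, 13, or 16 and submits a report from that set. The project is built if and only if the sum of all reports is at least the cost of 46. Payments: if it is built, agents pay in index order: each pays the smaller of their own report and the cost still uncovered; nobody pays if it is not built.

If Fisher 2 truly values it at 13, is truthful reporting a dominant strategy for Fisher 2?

No

Consider the case where Fisher 1 reports 6, Fisher 3 reports 12 and Fisher 4 reports 16.
Truthful report 13: project built, pays 13, utility 13 - 13 = 0.
Report 12 instead: project built, pays 12, utility 13 - 12 = 1.
Since 1 > 0, reporting 12 is strictly better here, so truthful reporting is not dominant.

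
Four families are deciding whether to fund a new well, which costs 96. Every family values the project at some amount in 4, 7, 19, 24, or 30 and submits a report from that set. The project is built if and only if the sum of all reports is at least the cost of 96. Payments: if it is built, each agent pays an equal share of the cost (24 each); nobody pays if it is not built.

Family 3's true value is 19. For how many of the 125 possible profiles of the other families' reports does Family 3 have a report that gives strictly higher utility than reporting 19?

10

Others report (19, 30, 30): truth gives -5; report 4 gives 0 > -5. Violating.
Others report (24, 24, 30): truth gives -5; report 4 gives 0 > -5. Violating.
Others report (24, 30, 24): truth gives -5; report 4 gives 0 > -5. Violating.
Others report (24, 30, 30): truth gives -5; report 4 gives 0 > -5. Violating.
Others report (4, 4, 4): truth gives 0; no alternative beats it.
Others report (4, 4, 7): truth gives 0; no alternative beats it.
(Checking all 125 profiles: 10 have a profitable deviation, 115 do not.)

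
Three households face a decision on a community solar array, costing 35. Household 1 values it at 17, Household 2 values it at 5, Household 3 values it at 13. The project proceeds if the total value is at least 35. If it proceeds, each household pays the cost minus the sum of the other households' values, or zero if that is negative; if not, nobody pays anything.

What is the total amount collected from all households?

Total value 35 ≥ cost 35, so it is built.
Household 1: others sum to 18; max(0, 35 - 18) = 17.
Household 2: others sum to 30; max(0, 35 - 30) = 5.
Household 3: others sum to 22; max(0, 35 - 22) = 13.
Total collected = 17 + 5 + 13 = 35.

35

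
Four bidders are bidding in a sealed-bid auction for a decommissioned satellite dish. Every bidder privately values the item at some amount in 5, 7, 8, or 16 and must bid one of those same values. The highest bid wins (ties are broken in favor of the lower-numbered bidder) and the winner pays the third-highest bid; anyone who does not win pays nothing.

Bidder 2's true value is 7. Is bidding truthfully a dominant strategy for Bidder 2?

Consider the case where Bidder 1 bids 5, Bidder 3 bids 5 and Bidder 4 bids 8.
Truthful bid 7: loses, pays 0, utility 0.
Bid 8 instead: wins, pays 5, utility 7 - 5 = 2.
Since 2 > 0, bidding 8 is strictly better here, so truthful bidding is not dominant.

No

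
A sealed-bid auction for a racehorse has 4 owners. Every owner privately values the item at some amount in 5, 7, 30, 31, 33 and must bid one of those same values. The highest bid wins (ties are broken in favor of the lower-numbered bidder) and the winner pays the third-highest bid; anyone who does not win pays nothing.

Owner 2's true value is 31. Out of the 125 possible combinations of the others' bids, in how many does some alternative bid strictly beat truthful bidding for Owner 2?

27

Others bid (5, 5, 33): truth gives 0; bid 33 gives 26 > 0. Violating.
Others bid (5, 7, 33): truth gives 0; bid 33 gives 24 > 0. Violating.
Others bid (5, 30, 33): truth gives 0; bid 33 gives 1 > 0. Violating.
Others bid (5, 33, 5): truth gives 0; bid 33 gives 26 > 0. Violating.
Others bid (5, 5, 5): truth gives 26; no alternative beats it.
Others bid (5, 5, 7): truth gives 26; no alternative beats it.
(Checking all 125 profiles: 27 have a profitable deviation, 98 do not.)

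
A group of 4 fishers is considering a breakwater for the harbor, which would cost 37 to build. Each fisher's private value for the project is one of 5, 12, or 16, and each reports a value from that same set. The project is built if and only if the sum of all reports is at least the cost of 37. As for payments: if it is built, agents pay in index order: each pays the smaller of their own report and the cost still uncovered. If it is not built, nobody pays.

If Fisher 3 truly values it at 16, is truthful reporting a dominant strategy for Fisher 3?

No

Consider the case where Fisher 1 reports 5, Fisher 2 reports 5 and Fisher 4 reports 16.
Truthful report 16: project built, pays 16, utility 16 - 16 = 0.
Report 12 instead: project built, pays 12, utility 16 - 12 = 4.
Since 4 > 0, reporting 12 is strictly better here, so truthful reporting is not dominant.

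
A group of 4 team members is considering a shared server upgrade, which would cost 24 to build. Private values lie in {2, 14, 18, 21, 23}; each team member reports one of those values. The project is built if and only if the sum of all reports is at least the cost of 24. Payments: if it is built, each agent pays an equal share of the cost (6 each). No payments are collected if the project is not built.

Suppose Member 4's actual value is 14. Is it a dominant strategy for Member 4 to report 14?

Consider the case where Member 1 reports 2, Member 2 reports 2 and Member 3 reports 2.
Truthful report 14: project not built, utility 0.
Report 18 instead: project built, pays 6, utility 14 - 6 = 8.
Since 8 > 0, reporting 18 is strictly better here, so truthful reporting is not dominant.

No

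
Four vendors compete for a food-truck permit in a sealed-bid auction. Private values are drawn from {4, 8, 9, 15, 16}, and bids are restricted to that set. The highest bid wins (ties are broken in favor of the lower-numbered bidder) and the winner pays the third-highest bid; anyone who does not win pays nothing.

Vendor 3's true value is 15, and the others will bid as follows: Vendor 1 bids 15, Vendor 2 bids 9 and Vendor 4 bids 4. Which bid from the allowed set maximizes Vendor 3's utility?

16

Bid 4: loses, pays 0, utility 0.
Bid 8: loses, pays 0, utility 0.
Bid 9: loses, pays 0, utility 0.
Bid 15: loses, pays 0, utility 0.
Bid 16: wins, pays 9, utility 15 - 9 = 6.
The best choice is 16 with utility 6.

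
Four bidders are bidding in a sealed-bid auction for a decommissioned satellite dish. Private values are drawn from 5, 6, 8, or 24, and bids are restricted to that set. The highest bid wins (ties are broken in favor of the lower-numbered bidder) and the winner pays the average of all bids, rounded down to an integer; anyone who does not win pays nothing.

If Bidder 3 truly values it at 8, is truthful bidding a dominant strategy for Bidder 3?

No

Consider the case where Bidder 1 bids 5, Bidder 2 bids 5 and Bidder 4 bids 6.
Truthful bid 8: wins, pays 6, utility 8 - 6 = 2.
Bid 6 instead: wins, pays 5, utility 8 - 5 = 3.
Since 3 > 2, bidding 6 is strictly better here, so truthful bidding is not dominant.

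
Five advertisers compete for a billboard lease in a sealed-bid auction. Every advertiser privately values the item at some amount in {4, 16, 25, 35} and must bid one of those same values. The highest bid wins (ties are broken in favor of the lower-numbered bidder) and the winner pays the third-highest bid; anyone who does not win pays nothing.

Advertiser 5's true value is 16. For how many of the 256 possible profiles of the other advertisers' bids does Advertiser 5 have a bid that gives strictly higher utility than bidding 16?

Others bid (4, 4, 4, 16): truth gives 0; bid 25 gives 12 > 0. Violating.
Others bid (4, 4, 4, 25): truth gives 0; bid 35 gives 12 > 0. Violating.
Others bid (4, 4, 16, 4): truth gives 0; bid 25 gives 12 > 0. Violating.
Others bid (4, 4, 25, 4): truth gives 0; bid 35 gives 12 > 0. Violating.
Others bid (4, 4, 4, 4): truth gives 12; no alternative beats it.
Others bid (4, 4, 4, 35): truth gives 0; no alternative beats it.
(Checking all 256 profiles: 8 have a profitable deviation, 248 do not.)

8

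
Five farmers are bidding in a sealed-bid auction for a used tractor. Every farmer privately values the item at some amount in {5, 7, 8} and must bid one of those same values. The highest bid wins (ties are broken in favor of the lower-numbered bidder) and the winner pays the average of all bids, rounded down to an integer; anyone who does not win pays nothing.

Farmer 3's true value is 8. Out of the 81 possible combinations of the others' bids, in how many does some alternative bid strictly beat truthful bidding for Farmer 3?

2

Others bid (5, 5, 5, 7): truth gives 2; bid 7 gives 3 > 2. Violating.
Others bid (5, 5, 7, 5): truth gives 2; bid 7 gives 3 > 2. Violating.
Others bid (5, 5, 5, 5): truth gives 3; no alternative beats it.
Others bid (5, 5, 5, 8): truth gives 2; no alternative beats it.
(Checking all 81 profiles: 2 have a profitable deviation, 79 do not.)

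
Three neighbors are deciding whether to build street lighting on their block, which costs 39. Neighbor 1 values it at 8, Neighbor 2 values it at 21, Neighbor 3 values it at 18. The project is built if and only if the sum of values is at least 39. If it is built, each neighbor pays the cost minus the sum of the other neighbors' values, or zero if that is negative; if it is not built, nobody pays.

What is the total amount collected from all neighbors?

23

Total value 47 ≥ cost 39, so it is built.
Neighbor 1: others sum to 39; max(0, 39 - 39) = 0.
Neighbor 2: others sum to 26; max(0, 39 - 26) = 13.
Neighbor 3: others sum to 29; max(0, 39 - 29) = 10.
Total collected = 0 + 13 + 10 = 23.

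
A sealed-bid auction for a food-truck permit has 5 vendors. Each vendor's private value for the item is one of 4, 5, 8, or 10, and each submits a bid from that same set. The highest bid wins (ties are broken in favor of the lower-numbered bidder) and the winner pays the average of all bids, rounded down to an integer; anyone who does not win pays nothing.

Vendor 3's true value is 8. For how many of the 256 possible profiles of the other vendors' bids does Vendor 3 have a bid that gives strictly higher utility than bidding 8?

90

Others bid (4, 4, 4, 5): truth gives 3; bid 5 gives 4 > 3. Violating.
Others bid (4, 4, 4, 10): truth gives 0; bid 10 gives 2 > 0. Violating.
Others bid (4, 4, 5, 4): truth gives 3; bid 5 gives 4 > 3. Violating.
Others bid (4, 4, 5, 5): truth gives 3; bid 5 gives 4 > 3. Violating.
Others bid (4, 4, 4, 4): truth gives 4; no alternative beats it.
Others bid (4, 4, 4, 8): truth gives 3; no alternative beats it.
(Checking all 256 profiles: 90 have a profitable deviation, 166 do not.)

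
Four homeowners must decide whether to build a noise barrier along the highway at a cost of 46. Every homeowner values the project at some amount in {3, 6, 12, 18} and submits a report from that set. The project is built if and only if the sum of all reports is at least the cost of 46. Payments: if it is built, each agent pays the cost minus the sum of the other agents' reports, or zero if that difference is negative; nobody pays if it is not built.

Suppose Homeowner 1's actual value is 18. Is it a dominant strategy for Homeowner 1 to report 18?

Check each profile of the others' reports and compare truth against every alternative report.
Others report (3, 12, 18): truth gives 5, best alternative gives 0.
Others report (3, 18, 12): truth gives 5, best alternative gives 0.
Others report (12, 3, 18): truth gives 5, best alternative gives 0.
Others report (12, 18, 3): truth gives 5, best alternative gives 0.
Others report (18, 3, 12): truth gives 5, best alternative gives 0.
Others report (18, 12, 3): truth gives 5, best alternative gives 0.
(Remaining 58 profiles checked similarly; truth is weakly best in each.)
In every case the truthful report is at least as good as any alternative, so it is a dominant strategy.

Yes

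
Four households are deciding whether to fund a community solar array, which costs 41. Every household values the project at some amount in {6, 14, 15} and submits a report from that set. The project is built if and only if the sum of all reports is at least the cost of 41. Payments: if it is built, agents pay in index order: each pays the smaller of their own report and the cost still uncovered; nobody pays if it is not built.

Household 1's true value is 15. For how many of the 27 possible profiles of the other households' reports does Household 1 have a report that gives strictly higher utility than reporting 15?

23

Others report (6, 6, 15): truth gives 0; report 14 gives 1 > 0. Violating.
Others report (6, 14, 14): truth gives 0; report 14 gives 1 > 0. Violating.
Others report (6, 14, 15): truth gives 0; report 6 gives 9 > 0. Violating.
Others report (6, 15, 6): truth gives 0; report 14 gives 1 > 0. Violating.
Others report (6, 6, 6): truth gives 0; no alternative beats it.
Others report (6, 6, 14): truth gives 0; no alternative beats it.
(Checking all 27 profiles: 23 have a profitable deviation, 4 do not.)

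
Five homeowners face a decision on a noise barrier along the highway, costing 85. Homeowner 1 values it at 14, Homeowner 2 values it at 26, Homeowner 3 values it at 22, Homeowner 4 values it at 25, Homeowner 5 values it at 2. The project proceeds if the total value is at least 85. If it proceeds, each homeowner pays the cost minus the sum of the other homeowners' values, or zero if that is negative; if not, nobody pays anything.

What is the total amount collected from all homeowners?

Total value 89 ≥ cost 85, so it is built.
Homeowner 1: others sum to 75; max(0, 85 - 75) = 10.
Homeowner 2: others sum to 63; max(0, 85 - 63) = 22.
Homeowner 3: others sum to 67; max(0, 85 - 67) = 18.
Homeowner 4: others sum to 64; max(0, 85 - 64) = 21.
Homeowner 5: others sum to 87; max(0, 85 - 87) = 0.
Total collected = 10 + 22 + 18 + 21 + 0 = 71.

71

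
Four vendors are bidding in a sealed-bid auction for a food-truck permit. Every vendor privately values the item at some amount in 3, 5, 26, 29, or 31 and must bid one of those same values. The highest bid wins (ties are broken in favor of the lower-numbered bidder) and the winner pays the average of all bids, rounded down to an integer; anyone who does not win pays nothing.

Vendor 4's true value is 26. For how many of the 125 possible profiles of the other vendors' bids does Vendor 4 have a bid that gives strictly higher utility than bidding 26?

49

Others bid (3, 3, 3): truth gives 18; bid 5 gives 23 > 18. Violating.
Others bid (3, 3, 26): truth gives 0; bid 29 gives 11 > 0. Violating.
Others bid (3, 3, 29): truth gives 0; bid 31 gives 10 > 0. Violating.
Others bid (3, 5, 26): truth gives 0; bid 29 gives 11 > 0. Violating.
Others bid (3, 3, 5): truth gives 17; no alternative beats it.
Others bid (3, 3, 31): truth gives 0; no alternative beats it.
(Checking all 125 profiles: 49 have a profitable deviation, 76 do not.)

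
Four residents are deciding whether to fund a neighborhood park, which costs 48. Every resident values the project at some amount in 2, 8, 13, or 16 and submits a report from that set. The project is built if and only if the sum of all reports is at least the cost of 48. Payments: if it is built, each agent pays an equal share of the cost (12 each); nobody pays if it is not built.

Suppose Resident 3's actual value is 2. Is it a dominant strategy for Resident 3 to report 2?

Yes

Check each profile of the others' reports and compare truth against every alternative report.
Others report (8, 16, 16): truth gives 0, best alternative gives -10.
Others report (13, 13, 16): truth gives 0, best alternative gives -10.
Others report (13, 16, 13): truth gives 0, best alternative gives -10.
Others report (13, 16, 16): truth gives 0, best alternative gives -10.
Others report (16, 8, 16): truth gives 0, best alternative gives -10.
Others report (16, 13, 13): truth gives 0, best alternative gives -10.
(Remaining 58 profiles checked similarly; truth is weakly best in each.)
In every case the truthful report is at least as good as any alternative, so it is a dominant strategy.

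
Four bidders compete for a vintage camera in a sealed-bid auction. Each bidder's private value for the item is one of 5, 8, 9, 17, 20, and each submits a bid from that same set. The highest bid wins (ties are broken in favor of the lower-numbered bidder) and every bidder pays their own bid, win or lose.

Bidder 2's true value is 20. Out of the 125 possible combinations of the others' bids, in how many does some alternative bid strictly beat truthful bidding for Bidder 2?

Others bid (5, 5, 5): truth gives 0; bid 8 gives 12 > 0. Violating.
Others bid (5, 5, 8): truth gives 0; bid 8 gives 12 > 0. Violating.
Others bid (5, 5, 9): truth gives 0; bid 9 gives 11 > 0. Violating.
Others bid (5, 5, 17): truth gives 0; bid 17 gives 3 > 0. Violating.
Others bid (5, 5, 20): truth gives 0; no alternative beats it.
Others bid (5, 8, 20): truth gives 0; no alternative beats it.
(Checking all 125 profiles: 73 have a profitable deviation, 52 do not.)

73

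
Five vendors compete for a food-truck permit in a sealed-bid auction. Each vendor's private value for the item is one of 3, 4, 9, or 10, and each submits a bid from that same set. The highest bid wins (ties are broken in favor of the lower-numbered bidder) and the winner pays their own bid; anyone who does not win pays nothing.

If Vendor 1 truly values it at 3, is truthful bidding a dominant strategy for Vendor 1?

Yes

Check each profile of the others' bids and compare truth against every alternative bid.
Others bid (3, 3, 3, 3): truth gives 0, best alternative gives -1.
Others bid (3, 3, 3, 4): truth gives 0, best alternative gives -1.
Others bid (3, 3, 4, 3): truth gives 0, best alternative gives -1.
Others bid (3, 3, 4, 4): truth gives 0, best alternative gives -1.
Others bid (3, 4, 3, 3): truth gives 0, best alternative gives -1.
Others bid (3, 4, 3, 4): truth gives 0, best alternative gives -1.
(Remaining 250 profiles checked similarly; truth is weakly best in each.)
In every case the truthful bid is at least as good as any alternative, so it is a dominant strategy.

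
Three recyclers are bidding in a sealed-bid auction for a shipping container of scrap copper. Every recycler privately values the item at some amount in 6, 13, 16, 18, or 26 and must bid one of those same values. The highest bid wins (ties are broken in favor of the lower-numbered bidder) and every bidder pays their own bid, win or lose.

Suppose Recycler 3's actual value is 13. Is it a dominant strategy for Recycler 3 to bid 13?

Consider the case where Recycler 1 bids 6 and Recycler 2 bids 13.
Truthful bid 13: loses but pays 13, utility -13.
Bid 6 instead: loses but pays 6, utility -6.
Since -6 > -13, bidding 6 is strictly better here, so truthful bidding is not dominant.

No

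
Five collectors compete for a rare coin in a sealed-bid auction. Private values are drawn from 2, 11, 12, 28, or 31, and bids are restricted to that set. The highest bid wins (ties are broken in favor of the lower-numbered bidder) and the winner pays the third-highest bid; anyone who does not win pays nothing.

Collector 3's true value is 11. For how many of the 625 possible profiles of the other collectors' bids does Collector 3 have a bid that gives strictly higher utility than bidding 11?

Others bid (2, 2, 2, 12): truth gives 0; bid 12 gives 9 > 0. Violating.
Others bid (2, 2, 2, 28): truth gives 0; bid 28 gives 9 > 0. Violating.
Others bid (2, 2, 2, 31): truth gives 0; bid 31 gives 9 > 0. Violating.
Others bid (2, 2, 12, 2): truth gives 0; bid 12 gives 9 > 0. Violating.
Others bid (2, 2, 2, 2): truth gives 9; no alternative beats it.
Others bid (2, 2, 2, 11): truth gives 9; no alternative beats it.
(Checking all 625 profiles: 12 have a profitable deviation, 613 do not.)

12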